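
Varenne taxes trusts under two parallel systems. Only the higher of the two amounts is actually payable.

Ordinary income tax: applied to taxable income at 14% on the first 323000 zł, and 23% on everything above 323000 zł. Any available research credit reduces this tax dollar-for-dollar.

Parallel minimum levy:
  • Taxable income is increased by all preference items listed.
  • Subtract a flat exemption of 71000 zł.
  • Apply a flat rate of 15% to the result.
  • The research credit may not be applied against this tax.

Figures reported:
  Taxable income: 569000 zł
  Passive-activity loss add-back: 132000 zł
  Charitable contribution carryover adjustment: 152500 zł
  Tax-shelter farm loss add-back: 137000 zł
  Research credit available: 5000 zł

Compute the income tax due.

Ordinary income tax:
  323000 zł × 14% = 45220 zł
  246000 zł × 23% = 56580 zł
  → 101800 zł
  Less research credit 5000 zł → 96800 zł

Parallel minimum levy:
  Adjusted income: 569000 zł + 132000 zł + 152500 zł + 137000 zł = 990500 zł
  Less exemption 71000 zł → base 919500 zł
  919500 zł × 15% = 137925 zł

137925 zł > 96800 zł, so the parallel minimum levy is the binding amount.

137925 zł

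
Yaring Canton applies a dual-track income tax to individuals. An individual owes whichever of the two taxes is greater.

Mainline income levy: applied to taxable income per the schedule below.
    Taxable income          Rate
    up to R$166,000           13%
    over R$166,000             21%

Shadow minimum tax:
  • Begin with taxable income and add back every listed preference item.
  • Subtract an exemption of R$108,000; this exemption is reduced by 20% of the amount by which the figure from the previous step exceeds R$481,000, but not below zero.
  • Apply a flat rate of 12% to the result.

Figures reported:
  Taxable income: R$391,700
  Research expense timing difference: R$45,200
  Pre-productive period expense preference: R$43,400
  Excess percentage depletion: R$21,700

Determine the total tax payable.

Shadow minimum tax:
  Adjusted income: R$391,700 + R$45,200 + R$43,400 + R$21,700 = R$502,000
  Exemption: R$108,000 − 20% × (R$502,000 − R$481,000) = R$108,000 − R$4,200 = R$103,800
  Base: R$502,000 − R$103,800 = R$398,200
  R$398,200 × 12% = R$47,784

Mainline income levy:
  R$166,000 × 13% = R$21,580
  R$225,700 × 21% = R$47,397
  → R$68,977

R$68,977 > R$47,784, so the mainline income levy governs.

R$68,977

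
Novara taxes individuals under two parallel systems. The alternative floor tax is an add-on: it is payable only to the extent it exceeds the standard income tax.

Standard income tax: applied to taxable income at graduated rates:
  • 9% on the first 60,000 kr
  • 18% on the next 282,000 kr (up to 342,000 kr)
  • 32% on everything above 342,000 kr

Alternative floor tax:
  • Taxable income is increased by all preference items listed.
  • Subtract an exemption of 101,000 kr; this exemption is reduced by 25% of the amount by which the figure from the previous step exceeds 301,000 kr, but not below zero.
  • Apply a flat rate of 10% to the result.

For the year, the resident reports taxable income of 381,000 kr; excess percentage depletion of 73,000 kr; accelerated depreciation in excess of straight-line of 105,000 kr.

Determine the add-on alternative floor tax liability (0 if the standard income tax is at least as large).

Alternative floor tax:
  Adjusted income: 381,000 kr + 73,000 kr + 105,000 kr = 559,000 kr
  Exemption: 101,000 kr − 25% × (559,000 kr − 301,000 kr) = 101,000 kr − 64,500 kr = 36,500 kr
  Base: 559,000 kr − 36,500 kr = 522,500 kr
  522,500 kr × 10% = 52,250 kr

Standard income tax:
  60,000 kr × 9% = 5,400 kr
  282,000 kr × 18% = 50,760 kr
  39,000 kr × 32% = 12,480 kr
  → 68,640 kr

52,250 kr ≤ 68,640 kr, so no add-on is due.

0 kr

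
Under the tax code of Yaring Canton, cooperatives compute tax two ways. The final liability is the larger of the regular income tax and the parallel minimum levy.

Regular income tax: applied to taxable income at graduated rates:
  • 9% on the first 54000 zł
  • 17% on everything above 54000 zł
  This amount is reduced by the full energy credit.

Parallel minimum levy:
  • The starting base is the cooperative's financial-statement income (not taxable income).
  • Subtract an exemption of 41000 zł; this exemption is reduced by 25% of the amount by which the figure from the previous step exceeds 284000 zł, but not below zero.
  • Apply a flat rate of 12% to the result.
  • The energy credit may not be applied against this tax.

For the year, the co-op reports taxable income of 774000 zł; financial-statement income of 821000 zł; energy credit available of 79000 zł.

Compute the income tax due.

98520 zł

Regular income tax:
  54000 zł × 9% = 4860 zł
  720000 zł × 17% = 122400 zł
  → 127260 zł
  Less energy credit 79000 zł → 48260 zł

Parallel minimum levy:
  Base (financial-statement income): 821000 zł
  Exemption: 25% × (821000 zł − 284000 zł) = 134250 zł ≥ 41000 zł, so the exemption is fully phased out
  Base: 821000 zł − 0 zł = 821000 zł
  821000 zł × 12% = 98520 zł

98520 zł > 48260 zł, so the parallel minimum levy is the binding amount.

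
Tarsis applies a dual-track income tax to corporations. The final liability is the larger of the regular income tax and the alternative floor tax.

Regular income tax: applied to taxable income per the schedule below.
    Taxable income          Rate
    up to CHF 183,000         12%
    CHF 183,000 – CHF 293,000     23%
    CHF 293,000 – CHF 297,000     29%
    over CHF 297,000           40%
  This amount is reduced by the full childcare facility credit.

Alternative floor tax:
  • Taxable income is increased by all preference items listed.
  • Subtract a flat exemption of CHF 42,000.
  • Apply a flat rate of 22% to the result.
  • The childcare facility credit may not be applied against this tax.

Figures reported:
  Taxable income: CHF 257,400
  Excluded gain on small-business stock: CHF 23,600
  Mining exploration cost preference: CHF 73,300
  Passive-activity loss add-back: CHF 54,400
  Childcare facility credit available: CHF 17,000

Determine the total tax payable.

Alternative floor tax:
  Adjusted income: CHF 257,400 + CHF 23,600 + CHF 73,300 + CHF 54,400 = CHF 408,700
  Less exemption CHF 42,000 → base CHF 366,700
  CHF 366,700 × 22% = CHF 80,674

Regular income tax:
  CHF 183,000 × 12% = CHF 21,960
  CHF 74,400 × 23% = CHF 17,112
  → CHF 39,072
  Less childcare facility credit CHF 17,000 → CHF 22,072

CHF 80,674 > CHF 22,072, so the alternative floor tax is the binding amount.

CHF 80,674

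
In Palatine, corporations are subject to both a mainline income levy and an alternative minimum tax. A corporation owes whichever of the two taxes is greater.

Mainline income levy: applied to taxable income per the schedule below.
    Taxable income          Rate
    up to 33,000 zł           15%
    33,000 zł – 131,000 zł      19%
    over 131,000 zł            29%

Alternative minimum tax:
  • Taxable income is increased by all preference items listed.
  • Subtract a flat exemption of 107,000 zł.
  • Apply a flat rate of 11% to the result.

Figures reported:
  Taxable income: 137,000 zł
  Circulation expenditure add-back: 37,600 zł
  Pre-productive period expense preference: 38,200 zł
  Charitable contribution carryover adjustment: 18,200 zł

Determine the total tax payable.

25,310 zł

Alternative minimum tax:
  Adjusted income: 137,000 zł + 37,600 zł + 38,200 zł + 18,200 zł = 231,000 zł
  Less exemption 107,000 zł → base 124,000 zł
  124,000 zł × 11% = 13,640 zł

Mainline income levy:
  33,000 zł × 15% = 4,950 zł
  98,000 zł × 19% = 18,620 zł
  6,000 zł × 29% = 1,740 zł
  → 25,310 zł

25,310 zł > 13,640 zł, so the mainline income levy governs.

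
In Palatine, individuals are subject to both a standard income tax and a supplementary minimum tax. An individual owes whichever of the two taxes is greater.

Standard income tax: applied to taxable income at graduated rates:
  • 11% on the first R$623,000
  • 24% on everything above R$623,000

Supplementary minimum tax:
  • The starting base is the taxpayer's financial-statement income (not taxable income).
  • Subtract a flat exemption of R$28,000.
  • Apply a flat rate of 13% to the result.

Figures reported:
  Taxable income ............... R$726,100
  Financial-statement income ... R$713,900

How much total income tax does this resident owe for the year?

Supplementary minimum tax:
  Base (financial-statement income): R$713,900
  Less exemption R$28,000 → base R$685,900
  R$685,900 × 13% = R$89,167

Standard income tax:
  R$623,000 × 11% = R$68,530
  R$103,100 × 24% = R$24,744
  → R$93,274

R$93,274 > R$89,167, so the standard income tax governs.

R$93,274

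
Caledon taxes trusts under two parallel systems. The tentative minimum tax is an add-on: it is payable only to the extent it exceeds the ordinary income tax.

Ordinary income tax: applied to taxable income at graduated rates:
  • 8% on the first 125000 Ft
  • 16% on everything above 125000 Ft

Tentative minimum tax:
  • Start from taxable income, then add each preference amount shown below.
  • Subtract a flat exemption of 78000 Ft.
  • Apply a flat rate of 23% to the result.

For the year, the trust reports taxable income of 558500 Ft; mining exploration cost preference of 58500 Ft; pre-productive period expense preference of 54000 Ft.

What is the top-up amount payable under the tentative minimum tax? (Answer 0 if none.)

Ordinary income tax:
  125000 Ft × 8% = 10000 Ft
  433500 Ft × 16% = 69360 Ft
  → 79360 Ft

Tentative minimum tax:
  Adjusted income: 558500 Ft + 58500 Ft + 54000 Ft = 671000 Ft
  Less exemption 78000 Ft → base 593000 Ft
  593000 Ft × 23% = 136390 Ft

Excess of tentative minimum tax over ordinary income tax: 136390 Ft − 79360 Ft = 57030 Ft.

57030 Ft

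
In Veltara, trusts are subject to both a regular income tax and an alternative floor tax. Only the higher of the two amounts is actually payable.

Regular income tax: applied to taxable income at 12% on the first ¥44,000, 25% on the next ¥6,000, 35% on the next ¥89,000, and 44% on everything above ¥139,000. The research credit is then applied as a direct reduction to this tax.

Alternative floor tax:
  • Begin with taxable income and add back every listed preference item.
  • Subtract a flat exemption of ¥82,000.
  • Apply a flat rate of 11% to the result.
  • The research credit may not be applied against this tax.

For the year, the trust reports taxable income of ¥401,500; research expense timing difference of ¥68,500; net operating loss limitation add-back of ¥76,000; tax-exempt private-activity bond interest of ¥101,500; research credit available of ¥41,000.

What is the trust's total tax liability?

Alternative floor tax:
  Adjusted income: ¥401,500 + ¥68,500 + ¥76,000 + ¥101,500 = ¥647,500
  Less exemption ¥82,000 → base ¥565,500
  ¥565,500 × 11% = ¥62,205

Regular income tax:
  ¥44,000 × 12% = ¥5,280
  ¥6,000 × 25% = ¥1,500
  ¥89,000 × 35% = ¥31,150
  ¥262,500 × 44% = ¥115,500
  → ¥153,430
  Less research credit ¥41,000 → ¥112,430

¥112,430 > ¥62,205, so the regular income tax governs.

¥112,430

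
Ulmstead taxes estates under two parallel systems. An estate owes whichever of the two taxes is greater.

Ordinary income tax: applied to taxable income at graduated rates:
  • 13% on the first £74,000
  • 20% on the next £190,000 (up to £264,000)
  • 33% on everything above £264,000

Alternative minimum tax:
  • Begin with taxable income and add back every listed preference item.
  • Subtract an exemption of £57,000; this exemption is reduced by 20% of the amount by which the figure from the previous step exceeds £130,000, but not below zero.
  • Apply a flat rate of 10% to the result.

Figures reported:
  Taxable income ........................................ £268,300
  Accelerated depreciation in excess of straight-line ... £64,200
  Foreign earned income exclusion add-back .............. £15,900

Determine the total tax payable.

Alternative minimum tax:
  Adjusted income: £268,300 + £64,200 + £15,900 = £348,400
  Exemption: £57,000 − 20% × (£348,400 − £130,000) = £57,000 − £43,680 = £13,320
  Base: £348,400 − £13,320 = £335,080
  £335,080 × 10% = £33,508

Ordinary income tax:
  £74,000 × 13% = £9,620
  £190,000 × 20% = £38,000
  £4,300 × 33% = £1,419
  → £49,039

£49,039 > £33,508, so the ordinary income tax governs.

£49,039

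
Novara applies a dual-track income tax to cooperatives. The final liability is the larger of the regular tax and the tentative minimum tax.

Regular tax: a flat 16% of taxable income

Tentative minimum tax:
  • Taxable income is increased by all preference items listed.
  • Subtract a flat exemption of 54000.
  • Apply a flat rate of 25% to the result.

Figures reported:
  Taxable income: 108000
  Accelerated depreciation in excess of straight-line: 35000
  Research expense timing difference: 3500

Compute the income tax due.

Regular tax:
  108000 × 16% = 17280

Tentative minimum tax:
  Adjusted income: 108000 + 35000 + 3500 = 146500
  Less exemption 54000 → base 92500
  92500 × 25% = 23125

23125 > 17280, so the tentative minimum tax is the binding amount.

23125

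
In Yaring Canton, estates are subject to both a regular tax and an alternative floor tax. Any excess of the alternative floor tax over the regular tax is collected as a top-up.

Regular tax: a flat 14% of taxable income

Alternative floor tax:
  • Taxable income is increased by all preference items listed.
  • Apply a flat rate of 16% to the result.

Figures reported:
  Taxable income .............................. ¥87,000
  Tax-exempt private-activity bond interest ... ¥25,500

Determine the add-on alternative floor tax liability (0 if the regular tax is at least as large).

Alternative floor tax:
  Adjusted income: ¥87,000 + ¥25,500 = ¥112,500
  ¥112,500 × 16% = ¥18,000

Regular tax:
  ¥87,000 × 14% = ¥12,180

Excess of alternative floor tax over regular tax: ¥18,000 − ¥12,180 = ¥5,820.

¥5,820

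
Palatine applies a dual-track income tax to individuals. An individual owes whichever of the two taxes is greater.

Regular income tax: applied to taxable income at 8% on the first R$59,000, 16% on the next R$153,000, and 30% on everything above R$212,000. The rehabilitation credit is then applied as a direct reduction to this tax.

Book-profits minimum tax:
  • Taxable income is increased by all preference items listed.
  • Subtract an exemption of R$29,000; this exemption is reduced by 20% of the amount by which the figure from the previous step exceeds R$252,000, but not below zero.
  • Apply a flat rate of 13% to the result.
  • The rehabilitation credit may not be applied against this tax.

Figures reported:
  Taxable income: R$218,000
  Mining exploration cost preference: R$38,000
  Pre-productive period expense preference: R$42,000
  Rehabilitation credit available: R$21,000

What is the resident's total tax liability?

Regular income tax:
  R$59,000 × 8% = R$4,720
  R$153,000 × 16% = R$24,480
  R$6,000 × 30% = R$1,800
  → R$31,000
  Less rehabilitation credit R$21,000 → R$10,000

Book-profits minimum tax:
  Adjusted income: R$218,000 + R$38,000 + R$42,000 = R$298,000
  Exemption: R$29,000 − 20% × (R$298,000 − R$252,000) = R$29,000 − R$9,200 = R$19,800
  Base: R$298,000 − R$19,800 = R$278,200
  R$278,200 × 13% = R$36,166

R$36,166 > R$10,000, so the book-profits minimum tax is the binding amount.

R$36,166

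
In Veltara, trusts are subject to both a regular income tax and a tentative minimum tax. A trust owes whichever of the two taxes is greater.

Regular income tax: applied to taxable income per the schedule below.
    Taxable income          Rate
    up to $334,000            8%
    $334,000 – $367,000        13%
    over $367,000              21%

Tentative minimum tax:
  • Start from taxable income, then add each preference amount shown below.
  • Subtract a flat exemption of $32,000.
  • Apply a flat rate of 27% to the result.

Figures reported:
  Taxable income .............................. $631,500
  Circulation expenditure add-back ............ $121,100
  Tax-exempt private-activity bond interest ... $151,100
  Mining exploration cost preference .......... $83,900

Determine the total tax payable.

$258,012

Tentative minimum tax:
  Adjusted income: $631,500 + $121,100 + $151,100 + $83,900 = $987,600
  Less exemption $32,000 → base $955,600
  $955,600 × 27% = $258,012

Regular income tax:
  $334,000 × 8% = $26,720
  $33,000 × 13% = $4,290
  $264,500 × 21% = $55,545
  → $86,555

$258,012 > $86,555, so the tentative minimum tax is the binding amount.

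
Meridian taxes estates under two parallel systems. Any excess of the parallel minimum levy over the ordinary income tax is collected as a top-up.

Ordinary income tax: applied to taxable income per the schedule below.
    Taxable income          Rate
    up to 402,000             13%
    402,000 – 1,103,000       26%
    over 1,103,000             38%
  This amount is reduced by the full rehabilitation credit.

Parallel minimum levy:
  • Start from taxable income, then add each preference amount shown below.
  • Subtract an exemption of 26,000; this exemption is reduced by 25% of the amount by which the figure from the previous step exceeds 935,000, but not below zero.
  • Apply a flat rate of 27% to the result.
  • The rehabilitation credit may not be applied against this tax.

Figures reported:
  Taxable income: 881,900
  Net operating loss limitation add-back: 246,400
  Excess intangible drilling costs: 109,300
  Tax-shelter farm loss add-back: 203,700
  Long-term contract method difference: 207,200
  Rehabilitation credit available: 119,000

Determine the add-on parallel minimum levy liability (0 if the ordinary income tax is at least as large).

387,061

Ordinary income tax:
  402,000 × 13% = 52,260
  479,900 × 26% = 124,774
  → 177,034
  Less rehabilitation credit 119,000 → 58,034

Parallel minimum levy:
  Adjusted income: 881,900 + 246,400 + 109,300 + 203,700 + 207,200 = 1,648,500
  Exemption: 25% × (1,648,500 − 935,000) = 178,375 ≥ 26,000, so the exemption is fully phased out
  Base: 1,648,500 − 0 = 1,648,500
  1,648,500 × 27% = 445,095

Excess of parallel minimum levy over ordinary income tax: 445,095 − 58,034 = 387,061.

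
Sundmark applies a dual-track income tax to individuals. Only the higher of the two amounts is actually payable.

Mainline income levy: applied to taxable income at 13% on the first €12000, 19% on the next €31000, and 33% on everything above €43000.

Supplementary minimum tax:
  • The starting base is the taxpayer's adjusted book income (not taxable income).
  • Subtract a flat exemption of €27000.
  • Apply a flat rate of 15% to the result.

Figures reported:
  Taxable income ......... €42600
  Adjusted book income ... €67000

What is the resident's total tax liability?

€7374

Supplementary minimum tax:
  Base (adjusted book income): €67000
  Less exemption €27000 → base €40000
  €40000 × 15% = €6000

Mainline income levy:
  €12000 × 13% = €1560
  €30600 × 19% = €5814
  → €7374

€7374 > €6000, so the mainline income levy governs.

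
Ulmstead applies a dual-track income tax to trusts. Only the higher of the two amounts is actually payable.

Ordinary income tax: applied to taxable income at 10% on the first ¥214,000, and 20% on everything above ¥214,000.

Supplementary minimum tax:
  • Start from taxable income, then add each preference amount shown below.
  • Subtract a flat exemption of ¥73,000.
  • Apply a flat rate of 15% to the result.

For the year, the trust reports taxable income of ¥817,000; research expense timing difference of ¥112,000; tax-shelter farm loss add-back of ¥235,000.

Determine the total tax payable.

Supplementary minimum tax:
  Adjusted income: ¥817,000 + ¥112,000 + ¥235,000 = ¥1,164,000
  Less exemption ¥73,000 → base ¥1,091,000
  ¥1,091,000 × 15% = ¥163,650

Ordinary income tax:
  ¥214,000 × 10% = ¥21,400
  ¥603,000 × 20% = ¥120,600
  → ¥142,000

¥163,650 > ¥142,000, so the supplementary minimum tax is the binding amount.

¥163,650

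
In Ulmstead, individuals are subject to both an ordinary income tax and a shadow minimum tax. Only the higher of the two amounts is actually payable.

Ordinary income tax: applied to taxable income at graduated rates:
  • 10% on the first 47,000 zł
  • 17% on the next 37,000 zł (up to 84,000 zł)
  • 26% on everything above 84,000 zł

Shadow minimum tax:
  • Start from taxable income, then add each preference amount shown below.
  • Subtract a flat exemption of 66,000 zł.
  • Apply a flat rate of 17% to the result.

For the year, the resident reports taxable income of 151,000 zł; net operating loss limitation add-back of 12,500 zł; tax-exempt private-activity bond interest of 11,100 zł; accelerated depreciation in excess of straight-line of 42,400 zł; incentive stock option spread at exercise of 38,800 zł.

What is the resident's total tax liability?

Ordinary income tax:
  47,000 zł × 10% = 4,700 zł
  37,000 zł × 17% = 6,290 zł
  67,000 zł × 26% = 17,420 zł
  → 28,410 zł

Shadow minimum tax:
  Adjusted income: 151,000 zł + 12,500 zł + 11,100 zł + 42,400 zł + 38,800 zł = 255,800 zł
  Less exemption 66,000 zł → base 189,800 zł
  189,800 zł × 17% = 32,266 zł

32,266 zł > 28,410 zł, so the shadow minimum tax is the binding amount.

32,266 zł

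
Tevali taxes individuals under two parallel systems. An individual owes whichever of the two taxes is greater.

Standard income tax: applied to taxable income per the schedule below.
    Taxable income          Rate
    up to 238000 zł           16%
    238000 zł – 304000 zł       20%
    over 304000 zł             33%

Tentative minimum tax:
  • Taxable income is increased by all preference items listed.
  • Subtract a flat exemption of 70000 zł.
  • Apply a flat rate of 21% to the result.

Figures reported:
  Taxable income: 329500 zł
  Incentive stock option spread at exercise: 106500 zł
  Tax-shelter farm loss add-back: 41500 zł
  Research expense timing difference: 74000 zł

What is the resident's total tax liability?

Standard income tax:
  238000 zł × 16% = 38080 zł
  66000 zł × 20% = 13200 zł
  25500 zł × 33% = 8415 zł
  → 59695 zł

Tentative minimum tax:
  Adjusted income: 329500 zł + 106500 zł + 41500 zł + 74000 zł = 551500 zł
  Less exemption 70000 zł → base 481500 zł
  481500 zł × 21% = 101115 zł

101115 zł > 59695 zł, so the tentative minimum tax is the binding amount.

101115 zł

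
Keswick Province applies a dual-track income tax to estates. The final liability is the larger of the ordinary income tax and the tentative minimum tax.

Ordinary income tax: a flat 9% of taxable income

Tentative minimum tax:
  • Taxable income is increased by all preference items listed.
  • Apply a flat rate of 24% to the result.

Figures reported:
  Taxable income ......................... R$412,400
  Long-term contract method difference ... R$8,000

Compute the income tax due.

Tentative minimum tax:
  Adjusted income: R$412,400 + R$8,000 = R$420,400
  R$420,400 × 24% = R$100,896

Ordinary income tax:
  R$412,400 × 9% = R$37,116

R$100,896 > R$37,116, so the tentative minimum tax is the binding amount.

R$100,896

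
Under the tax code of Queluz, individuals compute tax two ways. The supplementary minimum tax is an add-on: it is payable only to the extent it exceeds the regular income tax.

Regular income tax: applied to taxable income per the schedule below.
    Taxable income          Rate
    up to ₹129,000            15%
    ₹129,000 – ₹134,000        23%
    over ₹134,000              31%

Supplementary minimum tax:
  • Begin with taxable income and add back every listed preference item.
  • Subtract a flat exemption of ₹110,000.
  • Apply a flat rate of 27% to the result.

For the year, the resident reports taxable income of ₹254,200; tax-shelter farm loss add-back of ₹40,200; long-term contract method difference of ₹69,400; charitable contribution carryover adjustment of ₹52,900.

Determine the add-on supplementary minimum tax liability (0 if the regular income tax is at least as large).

₹25,047

Regular income tax:
  ₹129,000 × 15% = ₹19,350
  ₹5,000 × 23% = ₹1,150
  ₹120,200 × 31% = ₹37,262
  → ₹57,762

Supplementary minimum tax:
  Adjusted income: ₹254,200 + ₹40,200 + ₹69,400 + ₹52,900 = ₹416,700
  Less exemption ₹110,000 → base ₹306,700
  ₹306,700 × 27% = ₹82,809

Excess of supplementary minimum tax over regular income tax: ₹82,809 − ₹57,762 = ₹25,047.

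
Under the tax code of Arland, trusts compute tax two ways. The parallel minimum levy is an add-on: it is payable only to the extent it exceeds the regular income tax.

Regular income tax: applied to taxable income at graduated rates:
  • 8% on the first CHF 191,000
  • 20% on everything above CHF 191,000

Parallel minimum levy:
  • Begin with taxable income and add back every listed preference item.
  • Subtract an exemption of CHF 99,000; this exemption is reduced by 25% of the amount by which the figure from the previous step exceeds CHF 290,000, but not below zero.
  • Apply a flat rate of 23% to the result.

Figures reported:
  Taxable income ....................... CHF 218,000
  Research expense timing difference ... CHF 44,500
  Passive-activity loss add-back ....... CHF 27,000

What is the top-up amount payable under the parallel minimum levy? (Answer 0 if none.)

CHF 23,135

Regular income tax:
  CHF 191,000 × 8% = CHF 15,280
  CHF 27,000 × 20% = CHF 5,400
  → CHF 20,680

Parallel minimum levy:
  Adjusted income: CHF 218,000 + CHF 44,500 + CHF 27,000 = CHF 289,500
  Exemption: CHF 289,500 ≤ CHF 290,000, so full CHF 99,000 applies
  Base: CHF 289,500 − CHF 99,000 = CHF 190,500
  CHF 190,500 × 23% = CHF 43,815

Excess of parallel minimum levy over regular income tax: CHF 43,815 − CHF 20,680 = CHF 23,135.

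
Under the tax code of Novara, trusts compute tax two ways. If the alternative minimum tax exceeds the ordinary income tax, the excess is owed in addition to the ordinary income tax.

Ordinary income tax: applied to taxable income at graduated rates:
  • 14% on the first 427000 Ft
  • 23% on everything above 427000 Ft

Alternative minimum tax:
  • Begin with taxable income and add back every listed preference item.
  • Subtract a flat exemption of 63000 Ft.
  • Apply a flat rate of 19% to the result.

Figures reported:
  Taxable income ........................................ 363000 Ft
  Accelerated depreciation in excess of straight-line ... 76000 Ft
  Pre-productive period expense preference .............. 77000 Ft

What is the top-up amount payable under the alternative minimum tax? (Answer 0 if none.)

Ordinary income tax:
  363000 Ft × 14% = 50820 Ft

Alternative minimum tax:
  Adjusted income: 363000 Ft + 76000 Ft + 77000 Ft = 516000 Ft
  Less exemption 63000 Ft → base 453000 Ft
  453000 Ft × 19% = 86070 Ft

Excess of alternative minimum tax over ordinary income tax: 86070 Ft − 50820 Ft = 35250 Ft.

35250 Ft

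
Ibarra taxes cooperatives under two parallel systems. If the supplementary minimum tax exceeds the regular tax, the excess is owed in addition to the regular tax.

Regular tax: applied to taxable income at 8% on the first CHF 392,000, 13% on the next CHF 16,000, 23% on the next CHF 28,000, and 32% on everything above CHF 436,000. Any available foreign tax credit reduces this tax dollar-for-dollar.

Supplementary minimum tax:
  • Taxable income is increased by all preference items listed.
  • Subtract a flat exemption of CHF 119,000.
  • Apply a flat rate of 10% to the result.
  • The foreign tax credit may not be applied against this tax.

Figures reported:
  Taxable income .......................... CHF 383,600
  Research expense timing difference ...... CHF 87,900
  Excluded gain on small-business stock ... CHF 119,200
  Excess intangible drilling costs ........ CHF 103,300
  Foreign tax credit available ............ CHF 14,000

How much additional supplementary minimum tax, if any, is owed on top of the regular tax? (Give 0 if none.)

Regular tax:
  CHF 383,600 × 8% = CHF 30,688
  Less foreign tax credit CHF 14,000 → CHF 16,688

Supplementary minimum tax:
  Adjusted income: CHF 383,600 + CHF 87,900 + CHF 119,200 + CHF 103,300 = CHF 694,000
  Less exemption CHF 119,000 → base CHF 575,000
  CHF 575,000 × 10% = CHF 57,500

Excess of supplementary minimum tax over regular tax: CHF 57,500 − CHF 16,688 = CHF 40,812.

CHF 40,812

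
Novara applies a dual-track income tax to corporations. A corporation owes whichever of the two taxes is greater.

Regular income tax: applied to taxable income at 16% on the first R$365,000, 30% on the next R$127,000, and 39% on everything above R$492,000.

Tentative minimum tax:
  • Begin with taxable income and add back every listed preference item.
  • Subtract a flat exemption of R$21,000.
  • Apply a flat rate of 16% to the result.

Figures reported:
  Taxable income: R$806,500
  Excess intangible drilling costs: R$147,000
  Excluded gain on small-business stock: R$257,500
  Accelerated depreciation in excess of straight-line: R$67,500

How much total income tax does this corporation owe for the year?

R$219,155

Regular income tax:
  R$365,000 × 16% = R$58,400
  R$127,000 × 30% = R$38,100
  R$314,500 × 39% = R$122,655
  → R$219,155

Tentative minimum tax:
  Adjusted income: R$806,500 + R$147,000 + R$257,500 + R$67,500 = R$1,278,500
  Less exemption R$21,000 → base R$1,257,500
  R$1,257,500 × 16% = R$201,200

R$219,155 > R$201,200, so the regular income tax governs.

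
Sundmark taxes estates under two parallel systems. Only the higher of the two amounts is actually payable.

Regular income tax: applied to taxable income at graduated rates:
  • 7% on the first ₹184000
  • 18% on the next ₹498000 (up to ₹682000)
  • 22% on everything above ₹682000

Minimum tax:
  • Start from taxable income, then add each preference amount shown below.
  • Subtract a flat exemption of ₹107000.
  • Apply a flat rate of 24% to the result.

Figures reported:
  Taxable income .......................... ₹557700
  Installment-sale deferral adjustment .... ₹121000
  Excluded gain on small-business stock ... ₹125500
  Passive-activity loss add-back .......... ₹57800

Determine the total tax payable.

₹181200

Minimum tax:
  Adjusted income: ₹557700 + ₹121000 + ₹125500 + ₹57800 = ₹862000
  Less exemption ₹107000 → base ₹755000
  ₹755000 × 24% = ₹181200

Regular income tax:
  ₹184000 × 7% = ₹12880
  ₹373700 × 18% = ₹67266
  → ₹80146

₹181200 > ₹80146, so the minimum tax is the binding amount.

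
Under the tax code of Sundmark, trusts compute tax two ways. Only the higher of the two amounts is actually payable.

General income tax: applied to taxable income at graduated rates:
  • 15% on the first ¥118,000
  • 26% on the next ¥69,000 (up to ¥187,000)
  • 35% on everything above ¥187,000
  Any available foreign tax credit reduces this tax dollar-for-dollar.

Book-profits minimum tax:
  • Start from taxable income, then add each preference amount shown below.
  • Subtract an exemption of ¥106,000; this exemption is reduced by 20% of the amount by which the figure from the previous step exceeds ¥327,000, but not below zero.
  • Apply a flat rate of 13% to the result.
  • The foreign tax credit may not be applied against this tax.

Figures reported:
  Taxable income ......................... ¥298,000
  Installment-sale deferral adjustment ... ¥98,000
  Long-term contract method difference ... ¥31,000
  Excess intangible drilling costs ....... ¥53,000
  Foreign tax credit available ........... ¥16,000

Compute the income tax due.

¥58,490

Book-profits minimum tax:
  Adjusted income: ¥298,000 + ¥98,000 + ¥31,000 + ¥53,000 = ¥480,000
  Exemption: ¥106,000 − 20% × (¥480,000 − ¥327,000) = ¥106,000 − ¥30,600 = ¥75,400
  Base: ¥480,000 − ¥75,400 = ¥404,600
  ¥404,600 × 13% = ¥52,598

General income tax:
  ¥118,000 × 15% = ¥17,700
  ¥69,000 × 26% = ¥17,940
  ¥111,000 × 35% = ¥38,850
  → ¥74,490
  Less foreign tax credit ¥16,000 → ¥58,490

¥58,490 > ¥52,598, so the general income tax governs.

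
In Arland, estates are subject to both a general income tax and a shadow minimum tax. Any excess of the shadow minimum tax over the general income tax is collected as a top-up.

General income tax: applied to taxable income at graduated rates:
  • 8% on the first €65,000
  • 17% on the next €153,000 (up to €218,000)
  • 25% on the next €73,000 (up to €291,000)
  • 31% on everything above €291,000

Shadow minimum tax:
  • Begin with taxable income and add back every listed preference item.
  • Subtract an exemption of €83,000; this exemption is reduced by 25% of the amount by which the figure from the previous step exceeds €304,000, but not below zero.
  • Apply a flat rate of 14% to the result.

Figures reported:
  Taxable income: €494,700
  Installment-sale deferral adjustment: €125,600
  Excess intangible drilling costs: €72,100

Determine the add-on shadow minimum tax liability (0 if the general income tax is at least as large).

General income tax:
  €65,000 × 8% = €5,200
  €153,000 × 17% = €26,010
  €73,000 × 25% = €18,250
  €203,700 × 31% = €63,147
  → €112,607

Shadow minimum tax:
  Adjusted income: €494,700 + €125,600 + €72,100 = €692,400
  Exemption: 25% × (€692,400 − €304,000) = €97,100 ≥ €83,000, so the exemption is fully phased out
  Base: €692,400 − €0 = €692,400
  €692,400 × 14% = €96,936

€96,936 ≤ €112,607, so no add-on is due.

€0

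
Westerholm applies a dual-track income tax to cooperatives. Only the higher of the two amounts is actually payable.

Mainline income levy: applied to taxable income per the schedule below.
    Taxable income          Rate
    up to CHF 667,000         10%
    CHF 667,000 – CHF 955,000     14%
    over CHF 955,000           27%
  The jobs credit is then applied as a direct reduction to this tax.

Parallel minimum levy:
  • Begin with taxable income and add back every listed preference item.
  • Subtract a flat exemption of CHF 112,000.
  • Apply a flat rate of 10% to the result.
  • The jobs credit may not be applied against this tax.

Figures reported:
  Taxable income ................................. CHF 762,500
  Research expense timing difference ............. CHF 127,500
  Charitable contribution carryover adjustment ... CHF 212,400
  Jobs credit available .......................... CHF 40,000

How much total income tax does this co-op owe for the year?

Mainline income levy:
  CHF 667,000 × 10% = CHF 66,700
  CHF 95,500 × 14% = CHF 13,370
  → CHF 80,070
  Less jobs credit CHF 40,000 → CHF 40,070

Parallel minimum levy:
  Adjusted income: CHF 762,500 + CHF 127,500 + CHF 212,400 = CHF 1,102,400
  Less exemption CHF 112,000 → base CHF 990,400
  CHF 990,400 × 10% = CHF 99,040

CHF 99,040 > CHF 40,070, so the parallel minimum levy is the binding amount.

CHF 99,040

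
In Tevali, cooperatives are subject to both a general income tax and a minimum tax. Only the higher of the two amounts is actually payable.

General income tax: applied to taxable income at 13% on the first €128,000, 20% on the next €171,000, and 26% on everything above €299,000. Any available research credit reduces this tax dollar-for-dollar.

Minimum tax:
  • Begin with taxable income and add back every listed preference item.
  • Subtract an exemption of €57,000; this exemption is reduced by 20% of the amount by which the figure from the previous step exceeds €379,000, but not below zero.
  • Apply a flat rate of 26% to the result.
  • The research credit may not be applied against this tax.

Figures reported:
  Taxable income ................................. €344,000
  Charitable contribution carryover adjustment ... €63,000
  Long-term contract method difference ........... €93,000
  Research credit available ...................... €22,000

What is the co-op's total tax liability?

Minimum tax:
  Adjusted income: €344,000 + €63,000 + €93,000 = €500,000
  Exemption: €57,000 − 20% × (€500,000 − €379,000) = €57,000 − €24,200 = €32,800
  Base: €500,000 − €32,800 = €467,200
  €467,200 × 26% = €121,472

General income tax:
  €128,000 × 13% = €16,640
  €171,000 × 20% = €34,200
  €45,000 × 26% = €11,700
  → €62,540
  Less research credit €22,000 → €40,540

€121,472 > €40,540, so the minimum tax is the binding amount.

€121,472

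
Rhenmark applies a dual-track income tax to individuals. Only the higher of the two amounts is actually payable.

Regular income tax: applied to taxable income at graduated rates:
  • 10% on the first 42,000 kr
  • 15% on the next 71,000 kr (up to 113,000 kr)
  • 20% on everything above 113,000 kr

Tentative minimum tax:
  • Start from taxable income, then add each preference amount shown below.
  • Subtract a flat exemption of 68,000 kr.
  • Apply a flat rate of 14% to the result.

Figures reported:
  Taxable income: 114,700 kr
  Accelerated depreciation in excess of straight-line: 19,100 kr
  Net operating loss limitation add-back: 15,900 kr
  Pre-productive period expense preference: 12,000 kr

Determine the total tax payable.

15,190 kr

Regular income tax:
  42,000 kr × 10% = 4,200 kr
  71,000 kr × 15% = 10,650 kr
  1,700 kr × 20% = 340 kr
  → 15,190 kr

Tentative minimum tax:
  Adjusted income: 114,700 kr + 19,100 kr + 15,900 kr + 12,000 kr = 161,700 kr
  Less exemption 68,000 kr → base 93,700 kr
  93,700 kr × 14% = 13,118 kr

15,190 kr > 13,118 kr, so the regular income tax governs.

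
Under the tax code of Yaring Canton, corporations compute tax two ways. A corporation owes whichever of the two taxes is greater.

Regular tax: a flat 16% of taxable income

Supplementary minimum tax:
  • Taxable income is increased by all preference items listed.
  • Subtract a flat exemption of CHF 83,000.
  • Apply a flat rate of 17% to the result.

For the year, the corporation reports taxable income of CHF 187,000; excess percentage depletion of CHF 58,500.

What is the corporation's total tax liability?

CHF 29,920

Supplementary minimum tax:
  Adjusted income: CHF 187,000 + CHF 58,500 = CHF 245,500
  Less exemption CHF 83,000 → base CHF 162,500
  CHF 162,500 × 17% = CHF 27,625

Regular tax:
  CHF 187,000 × 16% = CHF 29,920

CHF 29,920 > CHF 27,625, so the regular tax governs.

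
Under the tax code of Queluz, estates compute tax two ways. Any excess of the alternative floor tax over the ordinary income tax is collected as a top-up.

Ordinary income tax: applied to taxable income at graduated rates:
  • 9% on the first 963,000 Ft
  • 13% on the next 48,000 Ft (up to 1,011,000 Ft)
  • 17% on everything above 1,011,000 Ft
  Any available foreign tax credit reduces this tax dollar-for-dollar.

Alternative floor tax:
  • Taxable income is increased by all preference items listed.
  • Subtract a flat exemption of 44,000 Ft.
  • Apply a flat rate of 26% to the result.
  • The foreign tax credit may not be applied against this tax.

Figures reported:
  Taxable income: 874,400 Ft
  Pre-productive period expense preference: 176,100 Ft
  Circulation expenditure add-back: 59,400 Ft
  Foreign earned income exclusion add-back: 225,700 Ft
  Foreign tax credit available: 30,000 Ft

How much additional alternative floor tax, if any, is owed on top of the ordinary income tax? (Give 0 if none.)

287,120 Ft

Ordinary income tax:
  874,400 Ft × 9% = 78,696 Ft
  Less foreign tax credit 30,000 Ft → 48,696 Ft

Alternative floor tax:
  Adjusted income: 874,400 Ft + 176,100 Ft + 59,400 Ft + 225,700 Ft = 1,335,600 Ft
  Less exemption 44,000 Ft → base 1,291,600 Ft
  1,291,600 Ft × 26% = 335,816 Ft

Excess of alternative floor tax over ordinary income tax: 335,816 Ft − 48,696 Ft = 287,120 Ft.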